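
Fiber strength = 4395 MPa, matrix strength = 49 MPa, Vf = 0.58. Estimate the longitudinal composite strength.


sigma_1 = sigma_f*Vf + sigma_m*(1-Vf) = 4395*0.58 + 49*0.42 = 2569.7 MPa

2569.7 MPa


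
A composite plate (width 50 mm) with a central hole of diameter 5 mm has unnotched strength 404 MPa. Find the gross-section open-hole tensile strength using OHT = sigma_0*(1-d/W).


OHT = sigma_0*(1-d/W) = 404*(1-5/50) = 363.6 MPa

363.6 MPa


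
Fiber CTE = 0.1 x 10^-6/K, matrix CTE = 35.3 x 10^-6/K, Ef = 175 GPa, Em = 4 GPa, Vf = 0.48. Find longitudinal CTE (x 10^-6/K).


E1 = Ef*Vf + Em*(1-Vf) = 86.08
alpha_1 = (alpha_f*Ef*Vf + alpha_m*Em*(1-Vf))/E1 = 0.95 x 10^-6/K

0.95 x 10^-6/K


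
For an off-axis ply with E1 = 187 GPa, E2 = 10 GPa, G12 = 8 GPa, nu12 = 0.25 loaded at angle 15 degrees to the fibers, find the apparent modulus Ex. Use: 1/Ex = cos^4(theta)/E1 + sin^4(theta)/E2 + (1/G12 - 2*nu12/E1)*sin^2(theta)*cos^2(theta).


cos^4(15) = 0.870513, sin^4(15) = 0.004487, sin^2(15)*cos^2(15) = 0.0625
1/G12 - 2*nu12/E1 = 1/8 - 2*0.25/187 = 0.122326 GPa^-1
1/Ex = 0.870513/187 + 0.004487/10 + 0.122326*0.0625 = 0.0127493 GPa^-1
Ex = 78.44 GPa

78.44 GPa


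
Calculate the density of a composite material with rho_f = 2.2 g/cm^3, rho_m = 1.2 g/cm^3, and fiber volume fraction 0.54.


rho_c = rho_f*Vf + rho_m*(1-Vf) = 2.2*0.54 + 1.2*0.46 = 1.74 g/cm^3

1.74 g/cm^3


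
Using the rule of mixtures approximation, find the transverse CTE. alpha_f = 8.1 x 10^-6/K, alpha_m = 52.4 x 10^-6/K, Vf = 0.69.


alpha_2 = alpha_f*Vf + alpha_m*(1-Vf) = 8.1*0.69 + 52.4*0.31 = 21.8 x 10^-6/K

21.8 x 10^-6/K


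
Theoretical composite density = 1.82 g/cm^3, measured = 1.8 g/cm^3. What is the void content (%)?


Void% = (rho_theo - rho_actual)/rho_theo * 100 = (1.82 - 1.8)/1.82 * 100 = 1.1%

1.1%


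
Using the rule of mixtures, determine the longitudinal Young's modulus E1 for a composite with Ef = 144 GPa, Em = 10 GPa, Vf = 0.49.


E1 = Ef*Vf + Em*(1-Vf) = 144*0.49 + 10*0.51 = 75.66 GPa

75.66 GPa


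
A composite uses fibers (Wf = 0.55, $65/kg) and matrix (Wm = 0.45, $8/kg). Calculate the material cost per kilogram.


Cost = cost_f*Wf + cost_m*Wm = 65*0.55 + 8*0.45 = $39.35/kg

$39.35/kg


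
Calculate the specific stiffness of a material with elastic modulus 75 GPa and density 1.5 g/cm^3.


Specific stiffness = E/rho = 75/1.5 = 50.0 GPa/(g/cm^3)

50.0 GPa/(g/cm^3)


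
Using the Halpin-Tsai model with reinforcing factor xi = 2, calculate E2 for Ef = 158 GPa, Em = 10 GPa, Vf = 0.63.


eta = (Ef/Em - 1)/(Ef/Em + xi) = (15.8 - 1)/(15.8 + 2) = 0.8315
E2 = Em*(1+xi*eta*Vf)/(1-eta*Vf) = 43.0 GPa

43.0 GPa


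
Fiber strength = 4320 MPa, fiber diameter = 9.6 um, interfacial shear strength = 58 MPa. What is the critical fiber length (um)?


Lc = sigma_f * d / (2 * tau_i) = 4320 * 9.6 / (2 * 58) = 357.5 um

357.5 um


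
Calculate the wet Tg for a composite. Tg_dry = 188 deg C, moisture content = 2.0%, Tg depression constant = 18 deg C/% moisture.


Tg_wet = Tg_dry - k*moisture = 188 - 18*2.0 = 152.0 deg C

152.0 deg C


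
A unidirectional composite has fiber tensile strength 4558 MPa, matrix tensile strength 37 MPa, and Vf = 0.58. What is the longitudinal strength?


sigma_1 = sigma_f*Vf + sigma_m*(1-Vf) = 4558*0.58 + 37*0.42 = 2659.2 MPa

2659.2 MPa


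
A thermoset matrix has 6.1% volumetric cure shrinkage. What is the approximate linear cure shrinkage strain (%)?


Linear shrinkage ≈ vol_shrink/3 = 6.1/3 = 2.033%

2.033%


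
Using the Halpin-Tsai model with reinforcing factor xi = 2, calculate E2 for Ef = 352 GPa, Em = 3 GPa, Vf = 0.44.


eta = (Ef/Em - 1)/(Ef/Em + xi) = (117.3333 - 1)/(117.3333 + 2) = 0.9749
E2 = Em*(1+xi*eta*Vf)/(1-eta*Vf) = 9.76 GPa

9.76 GPa


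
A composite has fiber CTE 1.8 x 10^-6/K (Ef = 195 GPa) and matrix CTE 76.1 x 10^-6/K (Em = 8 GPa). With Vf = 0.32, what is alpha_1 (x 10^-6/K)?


E1 = Ef*Vf + Em*(1-Vf) = 67.84
alpha_1 = (alpha_f*Ef*Vf + alpha_m*Em*(1-Vf))/E1 = 7.76 x 10^-6/K

7.76 x 10^-6/K


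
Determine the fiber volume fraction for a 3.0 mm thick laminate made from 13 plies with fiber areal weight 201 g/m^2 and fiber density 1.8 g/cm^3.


Vf = n * FAW / (rho_f * h * 1000) = 13 * 201 / (1.8 * 3.0 * 1000) = 0.4839

0.4839


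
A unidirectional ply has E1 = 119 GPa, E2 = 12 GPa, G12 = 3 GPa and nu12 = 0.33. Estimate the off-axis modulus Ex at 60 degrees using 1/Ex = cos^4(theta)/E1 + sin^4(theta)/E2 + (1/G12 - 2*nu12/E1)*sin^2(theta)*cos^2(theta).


cos^4(60) = 0.0625, sin^4(60) = 0.5625, sin^2(60)*cos^2(60) = 0.1875
1/G12 - 2*nu12/E1 = 1/3 - 2*0.33/119 = 0.327787 GPa^-1
1/Ex = 0.0625/119 + 0.5625/12 + 0.327787*0.1875 = 0.1088603 GPa^-1
Ex = 9.19 GPa

9.19 GPa


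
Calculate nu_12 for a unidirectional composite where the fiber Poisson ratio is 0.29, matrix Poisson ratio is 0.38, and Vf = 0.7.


nu_12 = nu_f*Vf + nu_m*(1-Vf) = 0.29*0.7 + 0.38*0.3 = 0.317

0.317


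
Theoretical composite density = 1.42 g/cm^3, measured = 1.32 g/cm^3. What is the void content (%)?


Void% = (rho_theo - rho_actual)/rho_theo * 100 = (1.42 - 1.32)/1.42 * 100 = 7.04%

7.04%


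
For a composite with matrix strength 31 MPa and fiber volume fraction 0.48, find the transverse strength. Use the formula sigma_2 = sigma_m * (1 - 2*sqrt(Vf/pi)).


factor = 1 - 2*sqrt(0.48/pi) = 0.2182
sigma_2 = 31 * 0.2182 = 6.77 MPa

6.77 MPa


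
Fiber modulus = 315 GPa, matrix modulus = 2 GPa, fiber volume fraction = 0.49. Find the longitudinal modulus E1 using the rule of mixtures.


E1 = Ef*Vf + Em*(1-Vf) = 315*0.49 + 2*0.51 = 155.37 GPa

155.37 GPa


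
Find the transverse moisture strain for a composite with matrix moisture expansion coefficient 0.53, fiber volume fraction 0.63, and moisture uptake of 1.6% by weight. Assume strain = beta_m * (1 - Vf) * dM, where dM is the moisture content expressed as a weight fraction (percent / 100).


dM = 1.6/100 = 0.016
strain = beta_m * (1-Vf) * dM = 0.53 * 0.37 * 0.016 = 0.0031376

0.0031376


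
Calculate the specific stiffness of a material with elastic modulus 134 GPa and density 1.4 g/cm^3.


Specific stiffness = E/rho = 134/1.4 = 95.7 GPa/(g/cm^3)

95.7 GPa/(g/cm^3)


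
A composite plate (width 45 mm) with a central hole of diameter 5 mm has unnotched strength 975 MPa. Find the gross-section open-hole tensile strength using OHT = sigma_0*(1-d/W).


OHT = sigma_0*(1-d/W) = 975*(1-5/45) = 866.7 MPa

866.7 MPa


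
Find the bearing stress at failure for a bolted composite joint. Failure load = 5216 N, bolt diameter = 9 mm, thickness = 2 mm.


sigma_br = F/(d*h) = 5216/(9*2) = 289.8 MPa

289.8 MPa


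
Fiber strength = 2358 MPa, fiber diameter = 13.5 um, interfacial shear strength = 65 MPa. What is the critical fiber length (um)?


Lc = sigma_f * d / (2 * tau_i) = 2358 * 13.5 / (2 * 65) = 244.9 um

244.9 um


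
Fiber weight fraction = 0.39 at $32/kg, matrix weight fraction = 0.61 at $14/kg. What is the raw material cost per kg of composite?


Cost = cost_f*Wf + cost_m*Wm = 32*0.39 + 14*0.61 = $21.02/kg

$21.02/kg


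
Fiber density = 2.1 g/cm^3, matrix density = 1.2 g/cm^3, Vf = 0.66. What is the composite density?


rho_c = rho_f*Vf + rho_m*(1-Vf) = 2.1*0.66 + 1.2*0.34 = 1.794 g/cm^3

1.794 g/cm^3


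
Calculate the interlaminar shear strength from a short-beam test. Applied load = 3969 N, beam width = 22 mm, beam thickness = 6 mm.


ILSS = 3F/(4bh) = 3*3969/(4*22*6) = 22.55 MPa

22.55 MPa


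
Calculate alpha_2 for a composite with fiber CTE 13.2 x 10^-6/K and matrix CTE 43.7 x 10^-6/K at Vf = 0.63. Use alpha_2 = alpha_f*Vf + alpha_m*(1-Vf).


alpha_2 = alpha_f*Vf + alpha_m*(1-Vf) = 13.2*0.63 + 43.7*0.37 = 24.5 x 10^-6/K

24.5 x 10^-6/K


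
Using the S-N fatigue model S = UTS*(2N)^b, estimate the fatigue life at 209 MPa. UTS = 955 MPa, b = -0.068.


N = 0.5 * (S/UTS)^(1/b) = 0.5 * (209/955)^(1/-0.068) = 2.5278e+09 cycles

2.5278e+09 cycles


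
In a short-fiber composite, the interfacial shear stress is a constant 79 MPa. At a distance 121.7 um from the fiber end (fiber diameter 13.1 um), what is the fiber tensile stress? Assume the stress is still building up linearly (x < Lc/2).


Force balance: sigma_f * (pi*d^2/4) = tau * (pi*d) * x  ->  sigma_f = 4 * tau * x / d
sigma_f = 4 * 79 * 121.7 / 13.1 = 2935.7 MPa

2935.7 MPa


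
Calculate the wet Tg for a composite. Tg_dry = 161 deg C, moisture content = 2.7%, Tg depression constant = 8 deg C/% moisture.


Tg_wet = Tg_dry - k*moisture = 161 - 8*2.7 = 139.4 deg C

139.4 deg C


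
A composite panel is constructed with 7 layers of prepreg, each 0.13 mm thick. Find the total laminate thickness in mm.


h = n * t_ply = 7 * 0.13 = 0.91 mm

0.91 mm


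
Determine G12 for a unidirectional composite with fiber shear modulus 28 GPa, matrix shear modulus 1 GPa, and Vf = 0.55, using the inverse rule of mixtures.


1/G12 = Vf/Gf + (1-Vf)/Gm = 0.55/28 + 0.45/1
G12 = 2.13 GPa

2.13 GPa


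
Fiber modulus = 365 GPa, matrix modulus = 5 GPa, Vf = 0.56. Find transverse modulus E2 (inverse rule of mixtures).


1/E2 = Vf/Ef + (1-Vf)/Em = 0.56/365 + 0.44/5
E2 = 11.17 GPa

11.17 GPa


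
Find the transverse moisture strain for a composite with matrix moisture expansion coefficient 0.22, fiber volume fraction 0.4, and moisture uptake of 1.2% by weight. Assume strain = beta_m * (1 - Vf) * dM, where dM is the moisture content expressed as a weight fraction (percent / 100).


dM = 1.2/100 = 0.012
strain = beta_m * (1-Vf) * dM = 0.22 * 0.6 * 0.012 = 0.001584

0.001584


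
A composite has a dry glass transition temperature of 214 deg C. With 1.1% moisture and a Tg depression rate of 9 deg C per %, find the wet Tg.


Tg_wet = Tg_dry - k*moisture = 214 - 9*1.1 = 204.1 deg C

204.1 deg C


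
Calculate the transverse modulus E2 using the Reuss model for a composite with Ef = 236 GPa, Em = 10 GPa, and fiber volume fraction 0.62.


1/E2 = Vf/Ef + (1-Vf)/Em = 0.62/236 + 0.38/10
E2 = 24.61 GPa

24.61 GPa


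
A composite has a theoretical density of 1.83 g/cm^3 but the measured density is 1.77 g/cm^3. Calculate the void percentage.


Void% = (rho_theo - rho_actual)/rho_theo * 100 = (1.83 - 1.77)/1.83 * 100 = 3.28%

3.28%


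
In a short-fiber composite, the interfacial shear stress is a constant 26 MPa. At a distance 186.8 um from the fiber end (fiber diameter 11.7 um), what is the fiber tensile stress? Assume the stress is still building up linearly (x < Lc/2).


Force balance: sigma_f * (pi*d^2/4) = tau * (pi*d) * x  ->  sigma_f = 4 * tau * x / d
sigma_f = 4 * 26 * 186.8 / 11.7 = 1660.4 MPa

1660.4 MPa


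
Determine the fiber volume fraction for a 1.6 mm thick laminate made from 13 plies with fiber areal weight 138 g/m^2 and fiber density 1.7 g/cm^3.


Vf = n * FAW / (rho_f * h * 1000) = 13 * 138 / (1.7 * 1.6 * 1000) = 0.6596

0.6596


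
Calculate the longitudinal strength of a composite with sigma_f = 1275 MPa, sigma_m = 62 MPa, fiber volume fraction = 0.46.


sigma_1 = sigma_f*Vf + sigma_m*(1-Vf) = 1275*0.46 + 62*0.54 = 620.0 MPa

620.0 MPa


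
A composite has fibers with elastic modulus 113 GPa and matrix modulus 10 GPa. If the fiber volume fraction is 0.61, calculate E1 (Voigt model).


E1 = Ef*Vf + Em*(1-Vf) = 113*0.61 + 10*0.39 = 72.83 GPa

72.83 GPa


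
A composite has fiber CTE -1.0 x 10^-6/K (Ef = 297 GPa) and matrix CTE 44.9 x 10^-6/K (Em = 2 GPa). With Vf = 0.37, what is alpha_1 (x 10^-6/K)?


E1 = Ef*Vf + Em*(1-Vf) = 111.15
alpha_1 = (alpha_f*Ef*Vf + alpha_m*Em*(1-Vf))/E1 = -0.48 x 10^-6/K

-0.48 x 10^-6/K


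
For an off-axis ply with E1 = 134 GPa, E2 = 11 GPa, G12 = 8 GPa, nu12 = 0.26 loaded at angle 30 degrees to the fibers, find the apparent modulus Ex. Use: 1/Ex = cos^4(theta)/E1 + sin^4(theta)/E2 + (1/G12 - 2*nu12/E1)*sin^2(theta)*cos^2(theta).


cos^4(30) = 0.5625, sin^4(30) = 0.0625, sin^2(30)*cos^2(30) = 0.1875
1/G12 - 2*nu12/E1 = 1/8 - 2*0.26/134 = 0.121119 GPa^-1
1/Ex = 0.5625/134 + 0.0625/11 + 0.121119*0.1875 = 0.0325895 GPa^-1
Ex = 30.68 GPa

30.68 GPa


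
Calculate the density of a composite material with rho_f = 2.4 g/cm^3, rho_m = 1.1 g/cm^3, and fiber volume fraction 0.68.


rho_c = rho_f*Vf + rho_m*(1-Vf) = 2.4*0.68 + 1.1*0.32 = 1.984 g/cm^3

1.984 g/cm^3


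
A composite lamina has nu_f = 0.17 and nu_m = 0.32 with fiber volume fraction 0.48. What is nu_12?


nu_12 = nu_f*Vf + nu_m*(1-Vf) = 0.17*0.48 + 0.32*0.52 = 0.248

0.248


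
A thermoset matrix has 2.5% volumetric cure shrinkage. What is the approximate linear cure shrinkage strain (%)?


Linear shrinkage ≈ vol_shrink/3 = 2.5/3 = 0.833%

0.833%


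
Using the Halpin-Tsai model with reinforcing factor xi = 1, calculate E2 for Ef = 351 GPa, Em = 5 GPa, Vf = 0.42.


eta = (Ef/Em - 1)/(Ef/Em + xi) = (70.2 - 1)/(70.2 + 1) = 0.9719
E2 = Em*(1+xi*eta*Vf)/(1-eta*Vf) = 11.9 GPa

11.9 GPa


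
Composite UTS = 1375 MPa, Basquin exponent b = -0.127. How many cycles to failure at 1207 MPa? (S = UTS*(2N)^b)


N = 0.5 * (S/UTS)^(1/b) = 0.5 * (1207/1375)^(1/-0.127) = 1.3951 cycles

1.3951 cycles


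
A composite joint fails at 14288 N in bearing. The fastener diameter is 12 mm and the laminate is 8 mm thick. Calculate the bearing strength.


sigma_br = F/(d*h) = 14288/(12*8) = 148.8 MPa

148.8 MPa


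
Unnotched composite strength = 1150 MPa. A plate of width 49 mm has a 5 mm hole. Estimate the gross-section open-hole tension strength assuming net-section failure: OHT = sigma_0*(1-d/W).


OHT = sigma_0*(1-d/W) = 1150*(1-5/49) = 1032.7 MPa

1032.7 MPa


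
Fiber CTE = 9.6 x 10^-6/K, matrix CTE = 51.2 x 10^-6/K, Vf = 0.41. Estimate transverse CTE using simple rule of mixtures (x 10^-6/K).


alpha_2 = alpha_f*Vf + alpha_m*(1-Vf) = 9.6*0.41 + 51.2*0.59 = 34.1 x 10^-6/K

34.1 x 10^-6/K


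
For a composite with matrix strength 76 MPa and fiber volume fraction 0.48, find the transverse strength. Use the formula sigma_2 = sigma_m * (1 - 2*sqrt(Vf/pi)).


factor = 1 - 2*sqrt(0.48/pi) = 0.2182
sigma_2 = 76 * 0.2182 = 16.59 MPa

16.59 MPa


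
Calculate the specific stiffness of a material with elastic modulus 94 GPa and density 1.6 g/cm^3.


Specific stiffness = E/rho = 94/1.6 = 58.8 GPa/(g/cm^3)

58.8 GPa/(g/cm^3)


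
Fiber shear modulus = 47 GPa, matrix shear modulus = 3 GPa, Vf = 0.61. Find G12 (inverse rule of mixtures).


1/G12 = Vf/Gf + (1-Vf)/Gm = 0.61/47 + 0.39/3
G12 = 6.99 GPa

6.99 GPa


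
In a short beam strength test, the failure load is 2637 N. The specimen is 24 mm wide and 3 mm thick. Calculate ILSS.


ILSS = 3F/(4bh) = 3*2637/(4*24*3) = 27.47 MPa

27.47 MPa


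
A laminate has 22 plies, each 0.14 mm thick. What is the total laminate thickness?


h = n * t_ply = 22 * 0.14 = 3.08 mm

3.08 mm


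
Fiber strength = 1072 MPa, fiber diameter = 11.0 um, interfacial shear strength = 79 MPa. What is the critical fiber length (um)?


Lc = sigma_f * d / (2 * tau_i) = 1072 * 11.0 / (2 * 79) = 74.6 um

74.6 um


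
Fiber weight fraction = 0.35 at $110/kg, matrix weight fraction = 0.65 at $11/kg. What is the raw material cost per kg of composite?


Cost = cost_f*Wf + cost_m*Wm = 110*0.35 + 11*0.65 = $45.65/kg

$45.65/kg


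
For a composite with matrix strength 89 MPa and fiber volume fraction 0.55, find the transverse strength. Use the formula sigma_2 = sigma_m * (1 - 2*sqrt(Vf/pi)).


factor = 1 - 2*sqrt(0.55/pi) = 0.1632
sigma_2 = 89 * 0.1632 = 14.52 MPa

14.52 MPa


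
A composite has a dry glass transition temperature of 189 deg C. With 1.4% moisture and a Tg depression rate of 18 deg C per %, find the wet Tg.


Tg_wet = Tg_dry - k*moisture = 189 - 18*1.4 = 163.8 deg C

163.8 deg C


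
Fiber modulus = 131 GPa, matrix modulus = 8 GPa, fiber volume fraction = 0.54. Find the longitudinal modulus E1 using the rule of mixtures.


E1 = Ef*Vf + Em*(1-Vf) = 131*0.54 + 8*0.46 = 74.42 GPa

74.42 GPa


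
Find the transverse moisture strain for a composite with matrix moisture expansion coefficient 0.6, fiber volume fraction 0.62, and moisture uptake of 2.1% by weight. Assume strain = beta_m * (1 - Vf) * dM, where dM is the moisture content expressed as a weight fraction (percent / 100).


dM = 2.1/100 = 0.021
strain = beta_m * (1-Vf) * dM = 0.6 * 0.38 * 0.021 = 0.004788

0.004788


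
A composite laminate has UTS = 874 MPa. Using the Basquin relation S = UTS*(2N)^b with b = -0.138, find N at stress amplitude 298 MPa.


N = 0.5 * (S/UTS)^(1/b) = 0.5 * (298/874)^(1/-0.138) = 1216.6534 cycles

1216.6534 cycles


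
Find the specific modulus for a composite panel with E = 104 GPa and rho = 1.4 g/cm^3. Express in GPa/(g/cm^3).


Specific stiffness = E/rho = 104/1.4 = 74.3 GPa/(g/cm^3)

74.3 GPa/(g/cm^3)


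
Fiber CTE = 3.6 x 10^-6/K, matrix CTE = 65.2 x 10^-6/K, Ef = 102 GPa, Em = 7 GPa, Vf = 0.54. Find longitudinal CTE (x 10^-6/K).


E1 = Ef*Vf + Em*(1-Vf) = 58.3
alpha_1 = (alpha_f*Ef*Vf + alpha_m*Em*(1-Vf))/E1 = 7.0 x 10^-6/K

7.0 x 10^-6/K


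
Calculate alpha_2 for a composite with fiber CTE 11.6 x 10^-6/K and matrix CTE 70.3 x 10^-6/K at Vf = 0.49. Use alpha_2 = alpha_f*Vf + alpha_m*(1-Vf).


alpha_2 = alpha_f*Vf + alpha_m*(1-Vf) = 11.6*0.49 + 70.3*0.51 = 41.5 x 10^-6/K

41.5 x 10^-6/K


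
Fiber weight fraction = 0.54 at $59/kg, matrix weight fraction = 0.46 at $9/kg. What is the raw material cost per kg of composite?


Cost = cost_f*Wf + cost_m*Wm = 59*0.54 + 9*0.46 = $36.0/kg

$36.0/kg


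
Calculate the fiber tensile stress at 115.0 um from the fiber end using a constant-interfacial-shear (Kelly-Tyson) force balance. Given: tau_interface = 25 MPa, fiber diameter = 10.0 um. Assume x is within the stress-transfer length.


Force balance: sigma_f * (pi*d^2/4) = tau * (pi*d) * x  ->  sigma_f = 4 * tau * x / d
sigma_f = 4 * 25 * 115.0 / 10.0 = 1150.0 MPa

1150.0 MPa


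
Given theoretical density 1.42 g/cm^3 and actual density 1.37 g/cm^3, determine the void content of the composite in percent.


Void% = (rho_theo - rho_actual)/rho_theo * 100 = (1.42 - 1.37)/1.42 * 100 = 3.52%

3.52%


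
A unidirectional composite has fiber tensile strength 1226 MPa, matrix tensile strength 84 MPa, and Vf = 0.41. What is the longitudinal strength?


sigma_1 = sigma_f*Vf + sigma_m*(1-Vf) = 1226*0.41 + 84*0.59 = 552.2 MPa

552.2 MPa


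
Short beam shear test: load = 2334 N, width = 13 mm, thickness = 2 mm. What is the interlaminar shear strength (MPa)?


ILSS = 3F/(4bh) = 3*2334/(4*13*2) = 67.33 MPa

67.33 MPa


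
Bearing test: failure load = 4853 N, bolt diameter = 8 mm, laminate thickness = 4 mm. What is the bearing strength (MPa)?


sigma_br = F/(d*h) = 4853/(8*4) = 151.7 MPa

151.7 MPa


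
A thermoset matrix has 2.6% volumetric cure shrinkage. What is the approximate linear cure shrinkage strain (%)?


Linear shrinkage ≈ vol_shrink/3 = 2.6/3 = 0.867%

0.867%


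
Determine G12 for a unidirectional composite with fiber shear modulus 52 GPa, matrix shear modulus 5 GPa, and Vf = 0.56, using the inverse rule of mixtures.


1/G12 = Vf/Gf + (1-Vf)/Gm = 0.56/52 + 0.44/5
G12 = 10.12 GPa

10.12 GPa


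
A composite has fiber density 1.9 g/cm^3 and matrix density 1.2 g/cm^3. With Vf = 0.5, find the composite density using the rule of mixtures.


rho_c = rho_f*Vf + rho_m*(1-Vf) = 1.9*0.5 + 1.2*0.5 = 1.55 g/cm^3

1.55 g/cm^3


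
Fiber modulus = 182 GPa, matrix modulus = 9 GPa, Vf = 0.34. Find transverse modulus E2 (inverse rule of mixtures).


1/E2 = Vf/Ef + (1-Vf)/Em = 0.34/182 + 0.66/9
E2 = 13.3 GPa

13.3 GPa


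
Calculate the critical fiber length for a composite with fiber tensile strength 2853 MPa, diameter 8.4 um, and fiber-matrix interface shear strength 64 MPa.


Lc = sigma_f * d / (2 * tau_i) = 2853 * 8.4 / (2 * 64) = 187.2 um

187.2 um


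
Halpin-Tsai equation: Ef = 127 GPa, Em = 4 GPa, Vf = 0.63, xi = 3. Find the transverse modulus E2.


eta = (Ef/Em - 1)/(Ef/Em + xi) = (31.75 - 1)/(31.75 + 3) = 0.8849
E2 = Em*(1+xi*eta*Vf)/(1-eta*Vf) = 24.16 GPa

24.16 GPa


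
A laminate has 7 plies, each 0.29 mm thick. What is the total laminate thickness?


h = n * t_ply = 7 * 0.29 = 2.03 mm

2.03 mm


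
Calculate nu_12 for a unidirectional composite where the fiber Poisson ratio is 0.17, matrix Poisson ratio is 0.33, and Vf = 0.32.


nu_12 = nu_f*Vf + nu_m*(1-Vf) = 0.17*0.32 + 0.33*0.68 = 0.2788

0.2788


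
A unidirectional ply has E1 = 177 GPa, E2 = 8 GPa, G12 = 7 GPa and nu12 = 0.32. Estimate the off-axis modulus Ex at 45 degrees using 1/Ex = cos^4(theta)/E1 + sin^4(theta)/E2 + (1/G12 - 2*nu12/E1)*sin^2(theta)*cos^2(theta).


cos^4(45) = 0.25, sin^4(45) = 0.25, sin^2(45)*cos^2(45) = 0.25
1/G12 - 2*nu12/E1 = 1/7 - 2*0.32/177 = 0.139241 GPa^-1
1/Ex = 0.25/177 + 0.25/8 + 0.139241*0.25 = 0.0674728 GPa^-1
Ex = 14.82 GPa

14.82 GPa


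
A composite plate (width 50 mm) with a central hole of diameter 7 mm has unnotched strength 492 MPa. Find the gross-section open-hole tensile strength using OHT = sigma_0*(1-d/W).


OHT = sigma_0*(1-d/W) = 492*(1-7/50) = 423.1 MPa

423.1 MPa


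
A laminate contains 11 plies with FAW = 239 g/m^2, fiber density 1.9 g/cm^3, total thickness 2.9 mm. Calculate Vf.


Vf = n * FAW / (rho_f * h * 1000) = 11 * 239 / (1.9 * 2.9 * 1000) = 0.4771

0.4771


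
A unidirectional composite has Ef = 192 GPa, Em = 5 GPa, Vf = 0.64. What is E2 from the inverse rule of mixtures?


1/E2 = Vf/Ef + (1-Vf)/Em = 0.64/192 + 0.36/5
E2 = 13.27 GPa

13.27 GPa


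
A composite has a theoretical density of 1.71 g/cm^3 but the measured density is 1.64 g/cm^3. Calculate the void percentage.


Void% = (rho_theo - rho_actual)/rho_theo * 100 = (1.71 - 1.64)/1.71 * 100 = 4.09%

4.09%


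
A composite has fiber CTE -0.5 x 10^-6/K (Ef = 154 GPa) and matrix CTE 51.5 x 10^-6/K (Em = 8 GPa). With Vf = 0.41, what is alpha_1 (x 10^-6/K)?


E1 = Ef*Vf + Em*(1-Vf) = 67.86
alpha_1 = (alpha_f*Ef*Vf + alpha_m*Em*(1-Vf))/E1 = 3.12 x 10^-6/K

3.12 x 10^-6/K


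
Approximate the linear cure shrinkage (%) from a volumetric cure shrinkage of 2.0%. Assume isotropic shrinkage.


Linear shrinkage ≈ vol_shrink/3 = 2.0/3 = 0.667%

0.667%


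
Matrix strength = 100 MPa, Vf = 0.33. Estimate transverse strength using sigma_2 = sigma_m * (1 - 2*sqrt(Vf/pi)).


factor = 1 - 2*sqrt(0.33/pi) = 0.3518
sigma_2 = 100 * 0.3518 = 35.18 MPa

35.18 MPa


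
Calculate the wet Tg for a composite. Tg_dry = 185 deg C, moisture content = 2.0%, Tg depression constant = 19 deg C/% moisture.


Tg_wet = Tg_dry - k*moisture = 185 - 19*2.0 = 147.0 deg C

147.0 deg C


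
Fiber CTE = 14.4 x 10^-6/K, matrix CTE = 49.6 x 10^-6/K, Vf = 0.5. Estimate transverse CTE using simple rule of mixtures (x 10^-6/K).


alpha_2 = alpha_f*Vf + alpha_m*(1-Vf) = 14.4*0.5 + 49.6*0.5 = 32.0 x 10^-6/K

32.0 x 10^-6/K


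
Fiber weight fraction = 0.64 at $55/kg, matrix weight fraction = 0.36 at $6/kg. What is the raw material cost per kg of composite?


Cost = cost_f*Wf + cost_m*Wm = 55*0.64 + 6*0.36 = $37.36/kg

$37.36/kg


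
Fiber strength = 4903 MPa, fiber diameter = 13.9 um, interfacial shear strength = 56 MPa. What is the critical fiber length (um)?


Lc = sigma_f * d / (2 * tau_i) = 4903 * 13.9 / (2 * 56) = 608.5 um

608.5 um


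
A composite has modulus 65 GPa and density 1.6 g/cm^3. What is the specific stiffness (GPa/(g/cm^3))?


Specific stiffness = E/rho = 65/1.6 = 40.6 GPa/(g/cm^3)

40.6 GPa/(g/cm^3)


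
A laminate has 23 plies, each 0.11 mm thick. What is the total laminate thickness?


h = n * t_ply = 23 * 0.11 = 2.53 mm

2.53 mm


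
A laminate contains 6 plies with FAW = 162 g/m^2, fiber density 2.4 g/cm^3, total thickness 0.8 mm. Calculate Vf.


Vf = n * FAW / (rho_f * h * 1000) = 6 * 162 / (2.4 * 0.8 * 1000) = 0.5063

0.5063


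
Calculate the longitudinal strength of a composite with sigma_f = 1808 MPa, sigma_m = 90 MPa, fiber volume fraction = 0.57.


sigma_1 = sigma_f*Vf + sigma_m*(1-Vf) = 1808*0.57 + 90*0.43 = 1069.3 MPa

1069.3 MPa


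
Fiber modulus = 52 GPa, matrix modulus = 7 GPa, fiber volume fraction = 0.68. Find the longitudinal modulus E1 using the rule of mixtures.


E1 = Ef*Vf + Em*(1-Vf) = 52*0.68 + 7*0.32 = 37.6 GPa

37.6 GPa


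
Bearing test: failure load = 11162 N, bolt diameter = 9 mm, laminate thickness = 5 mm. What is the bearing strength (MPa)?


sigma_br = F/(d*h) = 11162/(9*5) = 248.0 MPa

248.0 MPa


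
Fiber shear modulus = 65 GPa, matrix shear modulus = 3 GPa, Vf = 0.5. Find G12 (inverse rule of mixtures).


1/G12 = Vf/Gf + (1-Vf)/Gm = 0.5/65 + 0.5/3
G12 = 5.74 GPa

5.74 GPa


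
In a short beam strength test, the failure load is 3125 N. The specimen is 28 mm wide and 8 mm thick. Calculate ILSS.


ILSS = 3F/(4bh) = 3*3125/(4*28*8) = 10.46 MPa

10.46 MPa


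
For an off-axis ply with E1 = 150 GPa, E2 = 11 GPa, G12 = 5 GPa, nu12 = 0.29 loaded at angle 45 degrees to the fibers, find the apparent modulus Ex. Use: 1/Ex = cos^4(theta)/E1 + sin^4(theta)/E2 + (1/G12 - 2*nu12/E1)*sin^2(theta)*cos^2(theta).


cos^4(45) = 0.25, sin^4(45) = 0.25, sin^2(45)*cos^2(45) = 0.25
1/G12 - 2*nu12/E1 = 1/5 - 2*0.29/150 = 0.196133 GPa^-1
1/Ex = 0.25/150 + 0.25/11 + 0.196133*0.25 = 0.0734273 GPa^-1
Ex = 13.62 GPa

13.62 GPa


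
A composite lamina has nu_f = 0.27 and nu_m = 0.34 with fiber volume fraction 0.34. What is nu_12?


nu_12 = nu_f*Vf + nu_m*(1-Vf) = 0.27*0.34 + 0.34*0.66 = 0.3162

0.3162


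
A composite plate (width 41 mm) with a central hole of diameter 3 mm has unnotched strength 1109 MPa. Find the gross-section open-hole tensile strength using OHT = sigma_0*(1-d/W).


OHT = sigma_0*(1-d/W) = 1109*(1-3/41) = 1027.9 MPa

1027.9 MPa


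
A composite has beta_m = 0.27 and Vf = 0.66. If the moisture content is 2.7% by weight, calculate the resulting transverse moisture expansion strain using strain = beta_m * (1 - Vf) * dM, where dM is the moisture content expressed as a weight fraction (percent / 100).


dM = 2.7/100 = 0.027
strain = beta_m * (1-Vf) * dM = 0.27 * 0.34 * 0.027 = 0.0024786

0.0024786


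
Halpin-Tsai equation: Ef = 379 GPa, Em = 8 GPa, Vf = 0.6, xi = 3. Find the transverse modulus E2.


eta = (Ef/Em - 1)/(Ef/Em + xi) = (47.375 - 1)/(47.375 + 3) = 0.9206
E2 = Em*(1+xi*eta*Vf)/(1-eta*Vf) = 47.49 GPa

47.49 GPa


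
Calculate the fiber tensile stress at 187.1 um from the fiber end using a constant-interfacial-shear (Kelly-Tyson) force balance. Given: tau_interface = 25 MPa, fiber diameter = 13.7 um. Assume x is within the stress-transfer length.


Force balance: sigma_f * (pi*d^2/4) = tau * (pi*d) * x  ->  sigma_f = 4 * tau * x / d
sigma_f = 4 * 25 * 187.1 / 13.7 = 1365.7 MPa

1365.7 MPa


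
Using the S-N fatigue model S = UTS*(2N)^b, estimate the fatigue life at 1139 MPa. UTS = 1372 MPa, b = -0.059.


N = 0.5 * (S/UTS)^(1/b) = 0.5 * (1139/1372)^(1/-0.059) = 11.7213 cycles

11.7213 cycles


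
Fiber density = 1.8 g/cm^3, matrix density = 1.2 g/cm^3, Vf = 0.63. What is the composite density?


rho_c = rho_f*Vf + rho_m*(1-Vf) = 1.8*0.63 + 1.2*0.37 = 1.578 g/cm^3

1.578 g/cm^3


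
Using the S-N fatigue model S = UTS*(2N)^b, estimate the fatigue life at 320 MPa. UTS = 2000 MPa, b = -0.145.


N = 0.5 * (S/UTS)^(1/b) = 0.5 * (320/2000)^(1/-0.145) = 154098.2512 cycles

154098.2512 cycles


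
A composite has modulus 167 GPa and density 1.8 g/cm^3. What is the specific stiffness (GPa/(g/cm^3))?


Specific stiffness = E/rho = 167/1.8 = 92.8 GPa/(g/cm^3)

92.8 GPa/(g/cm^3)


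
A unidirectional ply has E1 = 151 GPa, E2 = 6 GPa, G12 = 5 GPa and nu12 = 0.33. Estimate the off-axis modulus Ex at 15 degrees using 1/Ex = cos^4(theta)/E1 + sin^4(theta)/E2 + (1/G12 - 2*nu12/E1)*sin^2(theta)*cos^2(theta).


cos^4(15) = 0.870513, sin^4(15) = 0.004487, sin^2(15)*cos^2(15) = 0.0625
1/G12 - 2*nu12/E1 = 1/5 - 2*0.33/151 = 0.195629 GPa^-1
1/Ex = 0.870513/151 + 0.004487/6 + 0.195629*0.0625 = 0.0187397 GPa^-1
Ex = 53.36 GPa

53.36 GPa


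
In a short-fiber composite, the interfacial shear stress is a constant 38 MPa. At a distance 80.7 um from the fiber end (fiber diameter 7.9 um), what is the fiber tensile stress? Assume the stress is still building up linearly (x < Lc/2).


Force balance: sigma_f * (pi*d^2/4) = tau * (pi*d) * x  ->  sigma_f = 4 * tau * x / d
sigma_f = 4 * 38 * 80.7 / 7.9 = 1552.7 MPa

1552.7 MPa


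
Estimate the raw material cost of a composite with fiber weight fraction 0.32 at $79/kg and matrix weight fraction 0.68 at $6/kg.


Cost = cost_f*Wf + cost_m*Wm = 79*0.32 + 6*0.68 = $29.36/kg

$29.36/kg


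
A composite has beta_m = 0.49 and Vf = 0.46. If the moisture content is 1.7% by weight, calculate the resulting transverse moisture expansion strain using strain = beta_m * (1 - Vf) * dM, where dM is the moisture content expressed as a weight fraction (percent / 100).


dM = 1.7/100 = 0.017
strain = beta_m * (1-Vf) * dM = 0.49 * 0.54 * 0.017 = 0.0044982

0.0044982


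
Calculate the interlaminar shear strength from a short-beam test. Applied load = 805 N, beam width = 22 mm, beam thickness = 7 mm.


ILSS = 3F/(4bh) = 3*805/(4*22*7) = 3.92 MPa

3.92 MPa


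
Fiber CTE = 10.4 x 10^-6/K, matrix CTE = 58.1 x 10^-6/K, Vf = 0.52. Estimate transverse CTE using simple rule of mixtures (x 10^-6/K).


alpha_2 = alpha_f*Vf + alpha_m*(1-Vf) = 10.4*0.52 + 58.1*0.48 = 33.3 x 10^-6/K

33.3 x 10^-6/K


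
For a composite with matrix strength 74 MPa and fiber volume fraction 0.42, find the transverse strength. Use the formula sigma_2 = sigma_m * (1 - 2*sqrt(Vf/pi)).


factor = 1 - 2*sqrt(0.42/pi) = 0.2687
sigma_2 = 74 * 0.2687 = 19.89 MPa

19.89 MPa


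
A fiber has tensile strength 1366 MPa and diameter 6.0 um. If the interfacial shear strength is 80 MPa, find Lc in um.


Lc = sigma_f * d / (2 * tau_i) = 1366 * 6.0 / (2 * 80) = 51.2 um

51.2 um


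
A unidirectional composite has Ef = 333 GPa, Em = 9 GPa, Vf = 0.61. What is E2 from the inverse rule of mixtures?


1/E2 = Vf/Ef + (1-Vf)/Em = 0.61/333 + 0.39/9
E2 = 22.14 GPa

22.14 GPa


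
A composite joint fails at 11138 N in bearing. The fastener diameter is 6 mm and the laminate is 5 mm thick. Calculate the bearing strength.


sigma_br = F/(d*h) = 11138/(6*5) = 371.3 MPa

371.3 MPa


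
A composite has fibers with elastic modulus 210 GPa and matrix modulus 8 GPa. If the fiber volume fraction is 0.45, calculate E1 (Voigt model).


E1 = Ef*Vf + Em*(1-Vf) = 210*0.45 + 8*0.55 = 98.9 GPa

98.9 GPa


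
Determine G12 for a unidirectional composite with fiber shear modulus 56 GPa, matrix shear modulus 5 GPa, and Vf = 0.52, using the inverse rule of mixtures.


1/G12 = Vf/Gf + (1-Vf)/Gm = 0.52/56 + 0.48/5
G12 = 9.5 GPa

9.5 GPa


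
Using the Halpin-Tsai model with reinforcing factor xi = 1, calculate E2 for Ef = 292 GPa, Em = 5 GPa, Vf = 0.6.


eta = (Ef/Em - 1)/(Ef/Em + xi) = (58.4 - 1)/(58.4 + 1) = 0.9663
E2 = Em*(1+xi*eta*Vf)/(1-eta*Vf) = 18.8 GPa

18.8 GPa


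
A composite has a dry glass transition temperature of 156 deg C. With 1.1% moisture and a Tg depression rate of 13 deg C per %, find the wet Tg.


Tg_wet = Tg_dry - k*moisture = 156 - 13*1.1 = 141.7 deg C

141.7 deg C


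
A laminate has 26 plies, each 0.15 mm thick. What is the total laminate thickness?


h = n * t_ply = 26 * 0.15 = 3.9 mm

3.9 mm


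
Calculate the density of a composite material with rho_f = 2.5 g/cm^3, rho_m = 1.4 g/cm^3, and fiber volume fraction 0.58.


rho_c = rho_f*Vf + rho_m*(1-Vf) = 2.5*0.58 + 1.4*0.42 = 2.038 g/cm^3

2.038 g/cm^3


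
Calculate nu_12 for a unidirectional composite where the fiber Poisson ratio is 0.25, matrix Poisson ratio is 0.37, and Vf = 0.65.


nu_12 = nu_f*Vf + nu_m*(1-Vf) = 0.25*0.65 + 0.37*0.35 = 0.292

0.292


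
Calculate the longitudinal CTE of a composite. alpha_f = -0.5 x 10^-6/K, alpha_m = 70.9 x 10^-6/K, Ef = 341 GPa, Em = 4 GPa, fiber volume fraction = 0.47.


E1 = Ef*Vf + Em*(1-Vf) = 162.39
alpha_1 = (alpha_f*Ef*Vf + alpha_m*Em*(1-Vf))/E1 = 0.43 x 10^-6/K

0.43 x 10^-6/K


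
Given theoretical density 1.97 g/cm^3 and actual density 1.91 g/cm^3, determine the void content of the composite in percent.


Void% = (rho_theo - rho_actual)/rho_theo * 100 = (1.97 - 1.91)/1.97 * 100 = 3.05%

3.05%


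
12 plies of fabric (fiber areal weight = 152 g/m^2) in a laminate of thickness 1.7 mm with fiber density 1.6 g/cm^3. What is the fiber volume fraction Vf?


Vf = n * FAW / (rho_f * h * 1000) = 12 * 152 / (1.6 * 1.7 * 1000) = 0.6706

0.6706


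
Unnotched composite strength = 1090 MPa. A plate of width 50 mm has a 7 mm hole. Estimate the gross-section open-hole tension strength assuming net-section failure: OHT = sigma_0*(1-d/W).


OHT = sigma_0*(1-d/W) = 1090*(1-7/50) = 937.4 MPa

937.4 MPa


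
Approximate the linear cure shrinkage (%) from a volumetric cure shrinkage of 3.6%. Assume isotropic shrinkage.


Linear shrinkage ≈ vol_shrink/3 = 3.6/3 = 1.2%

1.2%


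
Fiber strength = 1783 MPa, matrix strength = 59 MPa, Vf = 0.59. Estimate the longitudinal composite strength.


sigma_1 = sigma_f*Vf + sigma_m*(1-Vf) = 1783*0.59 + 59*0.41 = 1076.2 MPa

1076.2 MPa


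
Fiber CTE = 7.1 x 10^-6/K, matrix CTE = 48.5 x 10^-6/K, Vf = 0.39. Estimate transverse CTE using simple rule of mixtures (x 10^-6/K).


alpha_2 = alpha_f*Vf + alpha_m*(1-Vf) = 7.1*0.39 + 48.5*0.61 = 32.4 x 10^-6/K

32.4 x 10^-6/K


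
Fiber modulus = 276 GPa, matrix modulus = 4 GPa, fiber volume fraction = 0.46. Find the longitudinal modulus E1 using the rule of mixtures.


E1 = Ef*Vf + Em*(1-Vf) = 276*0.46 + 4*0.54 = 129.12 GPa

129.12 GPa


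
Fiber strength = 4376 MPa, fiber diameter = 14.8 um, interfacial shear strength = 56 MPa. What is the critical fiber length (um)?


Lc = sigma_f * d / (2 * tau_i) = 4376 * 14.8 / (2 * 56) = 578.3 um

578.3 um


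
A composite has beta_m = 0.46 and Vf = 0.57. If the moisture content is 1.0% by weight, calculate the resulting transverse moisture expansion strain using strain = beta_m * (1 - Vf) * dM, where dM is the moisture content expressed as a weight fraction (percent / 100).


dM = 1.0/100 = 0.01
strain = beta_m * (1-Vf) * dM = 0.46 * 0.43 * 0.01 = 0.001978

0.001978


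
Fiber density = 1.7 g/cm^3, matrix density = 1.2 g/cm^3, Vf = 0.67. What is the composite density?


rho_c = rho_f*Vf + rho_m*(1-Vf) = 1.7*0.67 + 1.2*0.33 = 1.535 g/cm^3

1.535 g/cm^3


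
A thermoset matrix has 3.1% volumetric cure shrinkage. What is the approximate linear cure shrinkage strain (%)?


Linear shrinkage ≈ vol_shrink/3 = 3.1/3 = 1.033%

1.033%


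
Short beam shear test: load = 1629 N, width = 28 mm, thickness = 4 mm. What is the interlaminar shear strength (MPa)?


ILSS = 3F/(4bh) = 3*1629/(4*28*4) = 10.91 MPa

10.91 MPa


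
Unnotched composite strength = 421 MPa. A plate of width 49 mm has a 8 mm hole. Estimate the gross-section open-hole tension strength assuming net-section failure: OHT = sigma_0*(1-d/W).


OHT = sigma_0*(1-d/W) = 421*(1-8/49) = 352.3 MPa

352.3 MPa


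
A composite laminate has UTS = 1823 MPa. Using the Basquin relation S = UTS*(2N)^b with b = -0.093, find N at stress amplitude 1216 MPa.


N = 0.5 * (S/UTS)^(1/b) = 0.5 * (1216/1823)^(1/-0.093) = 38.8923 cycles

38.8923 cycles


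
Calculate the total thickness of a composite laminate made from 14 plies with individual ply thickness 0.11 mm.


h = n * t_ply = 14 * 0.11 = 1.54 mm

1.54 mm


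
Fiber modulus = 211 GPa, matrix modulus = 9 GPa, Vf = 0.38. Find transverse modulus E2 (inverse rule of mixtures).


1/E2 = Vf/Ef + (1-Vf)/Em = 0.38/211 + 0.62/9
E2 = 14.15 GPa

14.15 GPa


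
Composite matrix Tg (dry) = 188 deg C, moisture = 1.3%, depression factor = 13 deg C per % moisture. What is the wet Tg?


Tg_wet = Tg_dry - k*moisture = 188 - 13*1.3 = 171.1 deg C

171.1 deg C


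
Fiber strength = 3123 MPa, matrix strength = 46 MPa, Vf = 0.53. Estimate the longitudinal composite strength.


sigma_1 = sigma_f*Vf + sigma_m*(1-Vf) = 3123*0.53 + 46*0.47 = 1676.8 MPa

1676.8 MPa


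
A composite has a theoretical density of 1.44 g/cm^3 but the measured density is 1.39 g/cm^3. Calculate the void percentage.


Void% = (rho_theo - rho_actual)/rho_theo * 100 = (1.44 - 1.39)/1.44 * 100 = 3.47%

3.47%


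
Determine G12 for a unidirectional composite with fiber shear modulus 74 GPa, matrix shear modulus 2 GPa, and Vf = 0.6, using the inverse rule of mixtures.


1/G12 = Vf/Gf + (1-Vf)/Gm = 0.6/74 + 0.4/2
G12 = 4.81 GPa

4.81 GPa


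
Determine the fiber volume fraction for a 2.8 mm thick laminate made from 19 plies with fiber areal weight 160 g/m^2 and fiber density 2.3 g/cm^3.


Vf = n * FAW / (rho_f * h * 1000) = 19 * 160 / (2.3 * 2.8 * 1000) = 0.472

0.472


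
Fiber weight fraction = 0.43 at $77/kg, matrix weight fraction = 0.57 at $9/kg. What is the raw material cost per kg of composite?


Cost = cost_f*Wf + cost_m*Wm = 77*0.43 + 9*0.57 = $38.24/kg

$38.24/kg


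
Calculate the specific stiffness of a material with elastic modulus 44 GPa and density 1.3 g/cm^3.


Specific stiffness = E/rho = 44/1.3 = 33.8 GPa/(g/cm^3)

33.8 GPa/(g/cm^3)


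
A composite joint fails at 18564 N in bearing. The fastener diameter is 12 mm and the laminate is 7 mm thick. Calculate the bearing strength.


sigma_br = F/(d*h) = 18564/(12*7) = 221.0 MPa

221.0 MPa


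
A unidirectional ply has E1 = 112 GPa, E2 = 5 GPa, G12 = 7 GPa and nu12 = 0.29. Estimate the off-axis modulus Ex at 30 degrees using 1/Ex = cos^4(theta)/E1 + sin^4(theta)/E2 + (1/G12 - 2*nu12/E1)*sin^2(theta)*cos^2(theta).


cos^4(30) = 0.5625, sin^4(30) = 0.0625, sin^2(30)*cos^2(30) = 0.1875
1/G12 - 2*nu12/E1 = 1/7 - 2*0.29/112 = 0.137679 GPa^-1
1/Ex = 0.5625/112 + 0.0625/5 + 0.137679*0.1875 = 0.0433371 GPa^-1
Ex = 23.07 GPa

23.07 GPa


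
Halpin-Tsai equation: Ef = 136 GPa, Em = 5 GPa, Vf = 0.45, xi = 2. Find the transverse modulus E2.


eta = (Ef/Em - 1)/(Ef/Em + xi) = (27.2 - 1)/(27.2 + 2) = 0.8973
E2 = Em*(1+xi*eta*Vf)/(1-eta*Vf) = 15.16 GPa

15.16 GPa


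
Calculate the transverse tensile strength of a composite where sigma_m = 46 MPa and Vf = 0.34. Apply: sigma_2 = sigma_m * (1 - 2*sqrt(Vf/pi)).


factor = 1 - 2*sqrt(0.34/pi) = 0.342
sigma_2 = 46 * 0.342 = 15.73 MPa

15.73 MPa


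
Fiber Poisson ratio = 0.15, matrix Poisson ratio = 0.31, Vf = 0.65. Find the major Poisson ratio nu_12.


nu_12 = nu_f*Vf + nu_m*(1-Vf) = 0.15*0.65 + 0.31*0.35 = 0.206

0.206


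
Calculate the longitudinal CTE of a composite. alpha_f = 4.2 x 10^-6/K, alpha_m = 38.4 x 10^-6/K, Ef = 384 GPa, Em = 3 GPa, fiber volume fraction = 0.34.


E1 = Ef*Vf + Em*(1-Vf) = 132.54
alpha_1 = (alpha_f*Ef*Vf + alpha_m*Em*(1-Vf))/E1 = 4.71 x 10^-6/K

4.71 x 10^-6/K


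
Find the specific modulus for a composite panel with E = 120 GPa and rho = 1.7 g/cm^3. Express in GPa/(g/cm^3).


Specific stiffness = E/rho = 120/1.7 = 70.6 GPa/(g/cm^3)

70.6 GPa/(g/cm^3)


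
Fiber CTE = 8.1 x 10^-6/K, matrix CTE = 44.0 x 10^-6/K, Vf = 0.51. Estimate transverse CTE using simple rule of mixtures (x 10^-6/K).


alpha_2 = alpha_f*Vf + alpha_m*(1-Vf) = 8.1*0.51 + 44.0*0.49 = 25.7 x 10^-6/K

25.7 x 10^-6/K


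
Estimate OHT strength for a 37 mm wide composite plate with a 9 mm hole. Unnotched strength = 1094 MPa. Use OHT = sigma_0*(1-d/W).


OHT = sigma_0*(1-d/W) = 1094*(1-9/37) = 827.9 MPa

827.9 MPa


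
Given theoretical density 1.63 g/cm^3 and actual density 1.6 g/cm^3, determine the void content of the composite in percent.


Void% = (rho_theo - rho_actual)/rho_theo * 100 = (1.63 - 1.6)/1.63 * 100 = 1.84%

1.84%


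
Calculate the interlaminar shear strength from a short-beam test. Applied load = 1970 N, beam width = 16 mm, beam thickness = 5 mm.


ILSS = 3F/(4bh) = 3*1970/(4*16*5) = 18.47 MPa

18.47 MPa
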